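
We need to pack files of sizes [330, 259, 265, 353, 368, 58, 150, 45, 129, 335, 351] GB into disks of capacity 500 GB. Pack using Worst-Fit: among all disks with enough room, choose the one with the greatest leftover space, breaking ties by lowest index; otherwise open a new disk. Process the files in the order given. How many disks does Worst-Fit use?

7

330 GB → disk 1 (remaining 170 GB)
259 GB → disk 2 (remaining 241 GB)
265 GB → disk 3 (remaining 235 GB)
353 GB → disk 4 (remaining 147 GB)
368 GB → disk 5 (remaining 132 GB)
58 GB → disk 2 (remaining 183 GB)
150 GB → disk 3 (remaining 85 GB)
45 GB → disk 2 (remaining 138 GB)
129 GB → disk 1 (remaining 41 GB)
335 GB → disk 6 (remaining 165 GB)
351 GB → disk 7 (remaining 149 GB)
Final disks: [330,129] [259,58,45] [265,150] [353] [368] [335] [351].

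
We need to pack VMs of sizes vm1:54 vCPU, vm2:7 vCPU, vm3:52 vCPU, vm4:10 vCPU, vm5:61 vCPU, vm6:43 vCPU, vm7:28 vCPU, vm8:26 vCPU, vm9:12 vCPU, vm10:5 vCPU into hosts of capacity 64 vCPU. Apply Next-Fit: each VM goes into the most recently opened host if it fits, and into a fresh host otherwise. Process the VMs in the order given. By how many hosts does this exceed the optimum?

1

Next-Fit: [54,7] [52,10] [61] [43] [28,26] [12,5] → 6 hosts.
Total size 298 vCPU; any packing needs at least ⌈298/64⌉ = 5 hosts.
An optimal packing achieves that bound: [61] [54,10] [52,12] [43,7,5] [28,26] → 5 hosts.
Excess: 6 − 5 = 1.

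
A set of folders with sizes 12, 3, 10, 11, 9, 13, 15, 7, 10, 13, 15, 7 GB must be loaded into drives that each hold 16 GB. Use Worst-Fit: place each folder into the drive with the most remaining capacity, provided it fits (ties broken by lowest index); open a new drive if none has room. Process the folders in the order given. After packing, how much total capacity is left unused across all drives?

35

Put 12 GB in drive 1; 4 GB remain.
Put 3 GB in drive 1; 1 GB remain.
Put 10 GB in drive 2; 6 GB remain.
Put 11 GB in drive 3; 5 GB remain.
Put 9 GB in drive 4; 7 GB remain.
Put 13 GB in drive 5; 3 GB remain.
Put 15 GB in drive 6; 1 GB remain.
Put 7 GB in drive 4; 0 GB remain.
Put 10 GB in drive 7; 6 GB remain.
Put 13 GB in drive 8; 3 GB remain.
Put 15 GB in drive 9; 1 GB remain.
Put 7 GB in drive 10; 9 GB remain.
10 drives × 16 GB = 160 GB; used 125 GB; unused 35 GB.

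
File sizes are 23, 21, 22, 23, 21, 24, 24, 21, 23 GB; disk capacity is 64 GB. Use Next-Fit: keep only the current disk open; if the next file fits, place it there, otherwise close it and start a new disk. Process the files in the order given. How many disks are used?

23 GB → disk 1 (remaining 41 GB)
21 GB → disk 1 (remaining 20 GB)
22 GB → disk 2 (remaining 42 GB)
23 GB → disk 2 (remaining 19 GB)
21 GB → disk 3 (remaining 43 GB)
24 GB → disk 3 (remaining 19 GB)
24 GB → disk 4 (remaining 40 GB)
21 GB → disk 4 (remaining 19 GB)
23 GB → disk 5 (remaining 41 GB)
Final disks: [23,21] [22,23] [21,24] [24,21] [23].

5 disks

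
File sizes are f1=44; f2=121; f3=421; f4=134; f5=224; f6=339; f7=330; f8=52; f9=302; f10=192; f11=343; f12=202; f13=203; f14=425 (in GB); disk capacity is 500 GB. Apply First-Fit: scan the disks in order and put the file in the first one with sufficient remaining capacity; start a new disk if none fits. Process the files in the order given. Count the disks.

disk 1: place f1 (44 GB), 456 GB left
disk 1: place f2 (121 GB), 335 GB left
disk 2: place f3 (421 GB), 79 GB left
disk 1: place f4 (134 GB), 201 GB left
disk 3: place f5 (224 GB), 276 GB left
disk 4: place f6 (339 GB), 161 GB left
disk 5: place f7 (330 GB), 170 GB left
disk 1: place f8 (52 GB), 149 GB left
disk 6: place f9 (302 GB), 198 GB left
disk 3: place f10 (192 GB), 84 GB left
disk 7: place f11 (343 GB), 157 GB left
disk 8: place f12 (202 GB), 298 GB left
disk 8: place f13 (203 GB), 95 GB left
disk 9: place f14 (425 GB), 75 GB left

9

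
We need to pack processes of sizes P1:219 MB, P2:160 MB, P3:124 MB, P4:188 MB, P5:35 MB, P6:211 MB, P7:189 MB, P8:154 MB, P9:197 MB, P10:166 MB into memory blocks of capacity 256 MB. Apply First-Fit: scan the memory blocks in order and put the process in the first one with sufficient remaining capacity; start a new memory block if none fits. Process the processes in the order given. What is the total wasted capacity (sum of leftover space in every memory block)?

661

P1 (219 MB) → memory block 1 (remaining 37 MB)
P2 (160 MB) → memory block 2 (remaining 96 MB)
P3 (124 MB) → memory block 3 (remaining 132 MB)
P4 (188 MB) → memory block 4 (remaining 68 MB)
P5 (35 MB) → memory block 1 (remaining 2 MB)
P6 (211 MB) → memory block 5 (remaining 45 MB)
P7 (189 MB) → memory block 6 (remaining 67 MB)
P8 (154 MB) → memory block 7 (remaining 102 MB)
P9 (197 MB) → memory block 8 (remaining 59 MB)
P10 (166 MB) → memory block 9 (remaining 90 MB)
9 memory blocks × 256 MB = 2304 MB; used 1643 MB; unused 661 MB.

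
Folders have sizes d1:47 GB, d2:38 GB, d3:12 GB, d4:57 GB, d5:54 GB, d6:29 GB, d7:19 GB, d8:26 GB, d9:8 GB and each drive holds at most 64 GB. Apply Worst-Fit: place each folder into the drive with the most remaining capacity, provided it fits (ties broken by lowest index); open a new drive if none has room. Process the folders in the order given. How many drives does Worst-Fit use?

Put d1 (47 GB) in drive 1; 17 GB remain.
Put d2 (38 GB) in drive 2; 26 GB remain.
Put d3 (12 GB) in drive 2; 14 GB remain.
Put d4 (57 GB) in drive 3; 7 GB remain.
Put d5 (54 GB) in drive 4; 10 GB remain.
Put d6 (29 GB) in drive 5; 35 GB remain.
Put d7 (19 GB) in drive 5; 16 GB remain.
Put d8 (26 GB) in drive 6; 38 GB remain.
Put d9 (8 GB) in drive 6; 30 GB remain.
Final drives: [47] [38,12] [57] [54] [29,19] [26,8].

6 drives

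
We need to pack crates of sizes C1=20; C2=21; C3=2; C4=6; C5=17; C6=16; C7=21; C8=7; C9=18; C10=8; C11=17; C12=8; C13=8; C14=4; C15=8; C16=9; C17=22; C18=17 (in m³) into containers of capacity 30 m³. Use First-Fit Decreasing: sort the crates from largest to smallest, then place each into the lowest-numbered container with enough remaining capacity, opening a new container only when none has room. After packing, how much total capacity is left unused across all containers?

41

Sorted descending: 22, 21, 21, 20, 18, 17, 17, 17, 16, 9, 8, 8, 8, 8, 7, 6, 4, 2.
Put 22 m³ in container 1; 8 m³ remain.
Put 21 m³ in container 2; 9 m³ remain.
Put 21 m³ in container 3; 9 m³ remain.
Put 20 m³ in container 4; 10 m³ remain.
Put 18 m³ in container 5; 12 m³ remain.
Put 17 m³ in container 6; 13 m³ remain.
Put 17 m³ in container 7; 13 m³ remain.
Put 17 m³ in container 8; 13 m³ remain.
Put 16 m³ in container 9; 14 m³ remain.
Put 9 m³ in container 2; 0 m³ remain.
Put 8 m³ in container 1; 0 m³ remain.
Put 8 m³ in container 3; 1 m³ remain.
Put 8 m³ in container 4; 2 m³ remain.
Put 8 m³ in container 5; 4 m³ remain.
Put 7 m³ in container 6; 6 m³ remain.
Put 6 m³ in container 6; 0 m³ remain.
Put 4 m³ in container 5; 0 m³ remain.
Put 2 m³ in container 4; 0 m³ remain.
9 containers × 30 m³ = 270 m³; used 229 m³; unused 41 m³.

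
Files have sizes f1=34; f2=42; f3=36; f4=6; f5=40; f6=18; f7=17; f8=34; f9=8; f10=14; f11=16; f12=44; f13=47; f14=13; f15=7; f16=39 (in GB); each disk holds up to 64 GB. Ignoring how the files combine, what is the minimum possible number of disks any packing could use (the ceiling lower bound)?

7

Total size = 34 + 42 + 36 + 6 + 40 + 18 + 17 + 34 + 8 + 14 + 16 + 44 + 47 + 13 + 7 + 39 = 415 GB.
⌈415 / 64⌉ = 7.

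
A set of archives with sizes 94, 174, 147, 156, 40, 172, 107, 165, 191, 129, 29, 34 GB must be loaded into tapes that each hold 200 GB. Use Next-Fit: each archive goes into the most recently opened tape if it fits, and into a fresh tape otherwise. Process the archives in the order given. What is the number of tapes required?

9

tape 1: place 94 GB, 106 GB left
tape 2: place 174 GB, 26 GB left
tape 3: place 147 GB, 53 GB left
tape 4: place 156 GB, 44 GB left
tape 4: place 40 GB, 4 GB left
tape 5: place 172 GB, 28 GB left
tape 6: place 107 GB, 93 GB left
tape 7: place 165 GB, 35 GB left
tape 8: place 191 GB, 9 GB left
tape 9: place 129 GB, 71 GB left
tape 9: place 29 GB, 42 GB left
tape 9: place 34 GB, 8 GB left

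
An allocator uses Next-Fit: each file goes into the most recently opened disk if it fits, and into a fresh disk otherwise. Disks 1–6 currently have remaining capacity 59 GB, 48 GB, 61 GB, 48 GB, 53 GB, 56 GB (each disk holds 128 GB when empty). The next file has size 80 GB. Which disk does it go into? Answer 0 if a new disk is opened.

Next-Fit only looks at disk 6, which has 56 GB free.
80 GB does not fit, so a new disk is opened.

0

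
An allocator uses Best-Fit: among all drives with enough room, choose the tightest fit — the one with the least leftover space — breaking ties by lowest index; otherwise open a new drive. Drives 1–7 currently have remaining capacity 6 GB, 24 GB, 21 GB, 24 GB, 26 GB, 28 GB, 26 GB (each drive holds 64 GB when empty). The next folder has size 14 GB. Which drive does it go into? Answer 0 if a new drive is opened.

Drives with room: drive 2 (24 GB), drive 3 (21 GB), drive 4 (24 GB), drive 5 (26 GB), drive 6 (28 GB), drive 7 (26 GB).
Tightest fit is drive 3 with 21 GB free.

3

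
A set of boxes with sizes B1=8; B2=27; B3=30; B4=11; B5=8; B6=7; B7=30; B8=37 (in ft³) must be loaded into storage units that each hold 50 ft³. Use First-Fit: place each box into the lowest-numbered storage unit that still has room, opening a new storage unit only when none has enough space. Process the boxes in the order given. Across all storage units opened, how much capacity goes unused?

42

storage unit 1: place B1 (8 ft³), 42 ft³ left
storage unit 1: place B2 (27 ft³), 15 ft³ left
storage unit 2: place B3 (30 ft³), 20 ft³ left
storage unit 1: place B4 (11 ft³), 4 ft³ left
storage unit 2: place B5 (8 ft³), 12 ft³ left
storage unit 2: place B6 (7 ft³), 5 ft³ left
storage unit 3: place B7 (30 ft³), 20 ft³ left
storage unit 4: place B8 (37 ft³), 13 ft³ left
4 storage units × 50 ft³ = 200 ft³; used 158 ft³; unused 42 ft³.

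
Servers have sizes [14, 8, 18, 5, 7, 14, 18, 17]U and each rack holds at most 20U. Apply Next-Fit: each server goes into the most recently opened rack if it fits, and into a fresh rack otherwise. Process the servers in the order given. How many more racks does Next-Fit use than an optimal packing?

1

Next-Fit: [14] [8] [18] [5,7] [14] [18] [17] → 7 racks.
Total size 101U; any packing needs at least ⌈101/20⌉ = 6 racks.
An optimal packing achieves that bound: [18] [18] [17] [14,5] [14] [8,7] → 6 racks.
Excess: 7 − 6 = 1.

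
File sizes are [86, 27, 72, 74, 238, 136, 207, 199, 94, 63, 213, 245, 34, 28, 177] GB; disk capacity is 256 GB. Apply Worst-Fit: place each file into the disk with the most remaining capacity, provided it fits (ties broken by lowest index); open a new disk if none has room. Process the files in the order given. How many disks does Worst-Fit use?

9 disks

Put 86 GB in disk 1; 170 GB remain.
Put 27 GB in disk 1; 143 GB remain.
Put 72 GB in disk 1; 71 GB remain.
Put 74 GB in disk 2; 182 GB remain.
Put 238 GB in disk 3; 18 GB remain.
Put 136 GB in disk 2; 46 GB remain.
Put 207 GB in disk 4; 49 GB remain.
Put 199 GB in disk 5; 57 GB remain.
Put 94 GB in disk 6; 162 GB remain.
Put 63 GB in disk 6; 99 GB remain.
Put 213 GB in disk 7; 43 GB remain.
Put 245 GB in disk 8; 11 GB remain.
Put 34 GB in disk 6; 65 GB remain.
Put 28 GB in disk 1; 43 GB remain.
Put 177 GB in disk 9; 79 GB remain.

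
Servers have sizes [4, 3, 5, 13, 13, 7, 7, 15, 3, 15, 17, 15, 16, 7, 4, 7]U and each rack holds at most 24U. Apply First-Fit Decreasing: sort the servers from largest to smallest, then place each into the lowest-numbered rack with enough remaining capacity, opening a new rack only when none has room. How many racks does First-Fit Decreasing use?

7

Sorted descending: 17, 16, 15, 15, 15, 13, 13, 7, 7, 7, 7, 5, 4, 4, 3, 3.
Put 17U in rack 1; 7U remain.
Put 16U in rack 2; 8U remain.
Put 15U in rack 3; 9U remain.
Put 15U in rack 4; 9U remain.
Put 15U in rack 5; 9U remain.
Put 13U in rack 6; 11U remain.
Put 13U in rack 7; 11U remain.
Put 7U in rack 1; 0U remain.
Put 7U in rack 2; 1U remain.
Put 7U in rack 3; 2U remain.
Put 7U in rack 4; 2U remain.
Put 5U in rack 5; 4U remain.
Put 4U in rack 5; 0U remain.
Put 4U in rack 6; 7U remain.
Put 3U in rack 6; 4U remain.
Put 3U in rack 6; 1U remain.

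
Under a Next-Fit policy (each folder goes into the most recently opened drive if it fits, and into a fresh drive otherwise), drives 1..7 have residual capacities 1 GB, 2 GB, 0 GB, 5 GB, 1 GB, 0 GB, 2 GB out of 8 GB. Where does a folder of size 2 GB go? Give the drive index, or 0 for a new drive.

7

Next-Fit only looks at drive 7, which has 2 GB free.
2 GB fits there.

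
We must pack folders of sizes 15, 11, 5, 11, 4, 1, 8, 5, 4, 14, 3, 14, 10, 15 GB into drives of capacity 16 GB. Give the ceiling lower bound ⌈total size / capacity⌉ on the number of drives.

Total size = 15 + 11 + 5 + 11 + 4 + 1 + 8 + 5 + 4 + 14 + 3 + 14 + 10 + 15 = 120 GB.
⌈120 / 16⌉ = 8.

8 drives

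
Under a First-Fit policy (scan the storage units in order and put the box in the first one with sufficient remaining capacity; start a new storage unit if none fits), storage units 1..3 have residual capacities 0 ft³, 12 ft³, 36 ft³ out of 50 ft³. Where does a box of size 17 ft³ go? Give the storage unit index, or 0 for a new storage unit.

3

Storage units with room: storage unit 3 (36 ft³).
The first with room is storage unit 3.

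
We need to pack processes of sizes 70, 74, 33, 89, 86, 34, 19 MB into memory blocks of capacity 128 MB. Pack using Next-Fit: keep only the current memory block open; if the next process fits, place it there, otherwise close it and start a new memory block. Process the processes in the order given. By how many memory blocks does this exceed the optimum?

1

Next-Fit: [70] [74,33] [89] [86,34] [19] → 5 memory blocks.
Total size 405 MB; any packing needs at least ⌈405/128⌉ = 4 memory blocks.
An optimal packing achieves that bound: [89,34] [86,33] [74,19] [70] → 4 memory blocks.
Excess: 5 − 4 = 1.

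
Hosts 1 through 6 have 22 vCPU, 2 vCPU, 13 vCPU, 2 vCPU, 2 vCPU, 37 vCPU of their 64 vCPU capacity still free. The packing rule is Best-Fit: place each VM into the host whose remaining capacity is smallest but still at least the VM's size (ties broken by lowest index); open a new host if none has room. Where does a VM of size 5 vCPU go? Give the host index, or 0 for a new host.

3

Hosts with room: host 1 (22 vCPU), host 3 (13 vCPU), host 6 (37 vCPU).
Tightest fit is host 3 with 13 vCPU free.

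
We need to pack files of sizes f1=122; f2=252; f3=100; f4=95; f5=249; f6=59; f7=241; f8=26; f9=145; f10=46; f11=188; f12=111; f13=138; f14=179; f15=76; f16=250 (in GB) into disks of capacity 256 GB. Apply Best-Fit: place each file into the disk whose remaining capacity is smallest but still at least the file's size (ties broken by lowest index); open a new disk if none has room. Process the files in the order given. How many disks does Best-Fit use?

10

disk 1: place f1 (122 GB), 134 GB left
disk 2: place f2 (252 GB), 4 GB left
disk 1: place f3 (100 GB), 34 GB left
disk 3: place f4 (95 GB), 161 GB left
disk 4: place f5 (249 GB), 7 GB left
disk 3: place f6 (59 GB), 102 GB left
disk 5: place f7 (241 GB), 15 GB left
disk 1: place f8 (26 GB), 8 GB left
disk 6: place f9 (145 GB), 111 GB left
disk 3: place f10 (46 GB), 56 GB left
disk 7: place f11 (188 GB), 68 GB left
disk 6: place f12 (111 GB), 0 GB left
disk 8: place f13 (138 GB), 118 GB left
disk 9: place f14 (179 GB), 77 GB left
disk 9: place f15 (76 GB), 1 GB left
disk 10: place f16 (250 GB), 6 GB left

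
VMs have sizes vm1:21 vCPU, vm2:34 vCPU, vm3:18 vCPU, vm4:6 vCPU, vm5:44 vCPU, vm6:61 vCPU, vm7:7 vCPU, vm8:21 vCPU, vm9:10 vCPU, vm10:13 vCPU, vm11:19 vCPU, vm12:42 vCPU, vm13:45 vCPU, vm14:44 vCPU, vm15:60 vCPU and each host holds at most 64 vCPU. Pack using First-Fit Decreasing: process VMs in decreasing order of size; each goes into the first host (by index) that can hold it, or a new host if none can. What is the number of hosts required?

Sorted descending: 61, 60, 45, 44, 44, 42, 34, 21, 21, 19, 18, 13, 10, 7, 6.
61 vCPU → host 1 (remaining 3 vCPU)
60 vCPU → host 2 (remaining 4 vCPU)
45 vCPU → host 3 (remaining 19 vCPU)
44 vCPU → host 4 (remaining 20 vCPU)
44 vCPU → host 5 (remaining 20 vCPU)
42 vCPU → host 6 (remaining 22 vCPU)
34 vCPU → host 7 (remaining 30 vCPU)
21 vCPU → host 6 (remaining 1 vCPU)
21 vCPU → host 7 (remaining 9 vCPU)
19 vCPU → host 3 (remaining 0 vCPU)
18 vCPU → host 4 (remaining 2 vCPU)
13 vCPU → host 5 (remaining 7 vCPU)
10 vCPU → host 8 (remaining 54 vCPU)
7 vCPU → host 5 (remaining 0 vCPU)
6 vCPU → host 7 (remaining 3 vCPU)

8 hosts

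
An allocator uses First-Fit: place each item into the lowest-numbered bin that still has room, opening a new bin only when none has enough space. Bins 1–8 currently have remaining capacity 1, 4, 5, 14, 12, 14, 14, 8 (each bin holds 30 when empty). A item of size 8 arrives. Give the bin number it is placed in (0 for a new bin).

Bins with room: bin 4 (14), bin 5 (12), bin 6 (14), bin 7 (14), bin 8 (8).
The first with room is bin 4.

4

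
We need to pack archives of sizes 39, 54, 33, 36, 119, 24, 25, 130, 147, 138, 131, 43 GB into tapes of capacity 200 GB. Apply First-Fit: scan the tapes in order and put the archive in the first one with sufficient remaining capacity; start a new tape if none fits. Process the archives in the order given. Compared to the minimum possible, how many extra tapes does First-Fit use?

1

First-Fit: [39,54,33,36,24] [119,25,43] [130] [147] [138] [131] → 6 tapes.
Total size 919 GB; any packing needs at least ⌈919/200⌉ = 5 tapes.
An optimal packing achieves that bound: [147,43] [138,54] [131,39,25] [130,36,33] [119,24] → 5 tapes.
Excess: 6 − 5 = 1.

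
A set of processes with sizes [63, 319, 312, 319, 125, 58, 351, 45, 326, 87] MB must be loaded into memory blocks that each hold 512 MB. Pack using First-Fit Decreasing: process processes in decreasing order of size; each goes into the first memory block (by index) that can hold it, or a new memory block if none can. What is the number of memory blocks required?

5

Sorted descending: 351, 326, 319, 319, 312, 125, 87, 63, 58, 45.
351 MB → memory block 1 (remaining 161 MB)
326 MB → memory block 2 (remaining 186 MB)
319 MB → memory block 3 (remaining 193 MB)
319 MB → memory block 4 (remaining 193 MB)
312 MB → memory block 5 (remaining 200 MB)
125 MB → memory block 1 (remaining 36 MB)
87 MB → memory block 2 (remaining 99 MB)
63 MB → memory block 2 (remaining 36 MB)
58 MB → memory block 3 (remaining 135 MB)
45 MB → memory block 3 (remaining 90 MB)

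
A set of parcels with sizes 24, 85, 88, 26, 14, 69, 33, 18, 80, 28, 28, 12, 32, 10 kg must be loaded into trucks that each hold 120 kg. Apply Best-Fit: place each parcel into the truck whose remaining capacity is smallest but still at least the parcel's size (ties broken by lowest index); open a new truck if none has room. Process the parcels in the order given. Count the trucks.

5 trucks

24 kg → truck 1 (remaining 96 kg)
85 kg → truck 1 (remaining 11 kg)
88 kg → truck 2 (remaining 32 kg)
26 kg → truck 2 (remaining 6 kg)
14 kg → truck 3 (remaining 106 kg)
69 kg → truck 3 (remaining 37 kg)
33 kg → truck 3 (remaining 4 kg)
18 kg → truck 4 (remaining 102 kg)
80 kg → truck 4 (remaining 22 kg)
28 kg → truck 5 (remaining 92 kg)
28 kg → truck 5 (remaining 64 kg)
12 kg → truck 4 (remaining 10 kg)
32 kg → truck 5 (remaining 32 kg)
10 kg → truck 4 (remaining 0 kg)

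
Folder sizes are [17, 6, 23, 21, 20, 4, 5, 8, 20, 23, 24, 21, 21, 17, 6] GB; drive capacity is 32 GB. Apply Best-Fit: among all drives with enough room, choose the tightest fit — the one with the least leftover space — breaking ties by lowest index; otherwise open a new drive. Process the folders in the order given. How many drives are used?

17 GB → drive 1 (remaining 15 GB)
6 GB → drive 1 (remaining 9 GB)
23 GB → drive 2 (remaining 9 GB)
21 GB → drive 3 (remaining 11 GB)
20 GB → drive 4 (remaining 12 GB)
4 GB → drive 1 (remaining 5 GB)
5 GB → drive 1 (remaining 0 GB)
8 GB → drive 2 (remaining 1 GB)
20 GB → drive 5 (remaining 12 GB)
23 GB → drive 6 (remaining 9 GB)
24 GB → drive 7 (remaining 8 GB)
21 GB → drive 8 (remaining 11 GB)
21 GB → drive 9 (remaining 11 GB)
17 GB → drive 10 (remaining 15 GB)
6 GB → drive 7 (remaining 2 GB)
Final drives: [17,6,4,5] [23,8] [21] [20] [20] [23] [24,6] [21] [21] [17].

10 drives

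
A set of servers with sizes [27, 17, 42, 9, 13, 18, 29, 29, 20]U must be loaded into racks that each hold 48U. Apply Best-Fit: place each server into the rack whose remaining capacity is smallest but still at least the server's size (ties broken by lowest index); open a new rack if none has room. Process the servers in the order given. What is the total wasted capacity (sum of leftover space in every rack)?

27U → rack 1 (remaining 21U)
17U → rack 1 (remaining 4U)
42U → rack 2 (remaining 6U)
9U → rack 3 (remaining 39U)
13U → rack 3 (remaining 26U)
18U → rack 3 (remaining 8U)
29U → rack 4 (remaining 19U)
29U → rack 5 (remaining 19U)
20U → rack 6 (remaining 28U)
6 racks × 48U = 288U; used 204U; unused 84U.

84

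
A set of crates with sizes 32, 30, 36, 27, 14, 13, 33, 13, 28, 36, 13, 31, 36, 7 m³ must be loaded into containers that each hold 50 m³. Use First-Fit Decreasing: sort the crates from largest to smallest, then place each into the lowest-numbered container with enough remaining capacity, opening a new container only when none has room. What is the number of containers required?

9 containers

Sorted descending: 36, 36, 36, 33, 32, 31, 30, 28, 27, 14, 13, 13, 13, 7.
Put 36 m³ in container 1; 14 m³ remain.
Put 36 m³ in container 2; 14 m³ remain.
Put 36 m³ in container 3; 14 m³ remain.
Put 33 m³ in container 4; 17 m³ remain.
Put 32 m³ in container 5; 18 m³ remain.
Put 31 m³ in container 6; 19 m³ remain.
Put 30 m³ in container 7; 20 m³ remain.
Put 28 m³ in container 8; 22 m³ remain.
Put 27 m³ in container 9; 23 m³ remain.
Put 14 m³ in container 1; 0 m³ remain.
Put 13 m³ in container 2; 1 m³ remain.
Put 13 m³ in container 3; 1 m³ remain.
Put 13 m³ in container 4; 4 m³ remain.
Put 7 m³ in container 5; 11 m³ remain.
Final containers: [36,14] [36,13] [36,13] [33,13] [32,7] [31] [30] [28] [27].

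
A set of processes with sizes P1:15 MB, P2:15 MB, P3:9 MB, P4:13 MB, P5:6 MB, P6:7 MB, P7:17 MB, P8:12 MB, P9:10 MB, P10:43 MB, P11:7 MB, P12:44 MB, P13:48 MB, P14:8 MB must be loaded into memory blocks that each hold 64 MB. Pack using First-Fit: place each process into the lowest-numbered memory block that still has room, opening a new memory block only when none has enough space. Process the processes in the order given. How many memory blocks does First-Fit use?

5

Put P1 (15 MB) in memory block 1; 49 MB remain.
Put P2 (15 MB) in memory block 1; 34 MB remain.
Put P3 (9 MB) in memory block 1; 25 MB remain.
Put P4 (13 MB) in memory block 1; 12 MB remain.
Put P5 (6 MB) in memory block 1; 6 MB remain.
Put P6 (7 MB) in memory block 2; 57 MB remain.
Put P7 (17 MB) in memory block 2; 40 MB remain.
Put P8 (12 MB) in memory block 2; 28 MB remain.
Put P9 (10 MB) in memory block 2; 18 MB remain.
Put P10 (43 MB) in memory block 3; 21 MB remain.
Put P11 (7 MB) in memory block 2; 11 MB remain.
Put P12 (44 MB) in memory block 4; 20 MB remain.
Put P13 (48 MB) in memory block 5; 16 MB remain.
Put P14 (8 MB) in memory block 2; 3 MB remain.
Final memory blocks: [15,15,9,13,6] [7,17,12,10,7,8] [43] [44] [48].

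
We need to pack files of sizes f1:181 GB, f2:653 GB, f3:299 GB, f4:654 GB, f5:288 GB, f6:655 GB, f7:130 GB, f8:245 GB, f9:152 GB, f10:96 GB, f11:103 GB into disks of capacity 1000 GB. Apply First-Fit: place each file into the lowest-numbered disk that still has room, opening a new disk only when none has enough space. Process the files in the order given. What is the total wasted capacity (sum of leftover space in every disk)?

544

f1 (181 GB) → disk 1 (remaining 819 GB)
f2 (653 GB) → disk 1 (remaining 166 GB)
f3 (299 GB) → disk 2 (remaining 701 GB)
f4 (654 GB) → disk 2 (remaining 47 GB)
f5 (288 GB) → disk 3 (remaining 712 GB)
f6 (655 GB) → disk 3 (remaining 57 GB)
f7 (130 GB) → disk 1 (remaining 36 GB)
f8 (245 GB) → disk 4 (remaining 755 GB)
f9 (152 GB) → disk 4 (remaining 603 GB)
f10 (96 GB) → disk 4 (remaining 507 GB)
f11 (103 GB) → disk 4 (remaining 404 GB)
4 disks × 1000 GB = 4000 GB; used 3456 GB; unused 544 GB.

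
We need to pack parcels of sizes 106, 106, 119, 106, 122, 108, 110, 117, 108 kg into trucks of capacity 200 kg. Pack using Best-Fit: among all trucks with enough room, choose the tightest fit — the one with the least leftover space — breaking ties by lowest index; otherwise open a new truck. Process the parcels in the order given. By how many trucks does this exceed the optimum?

Best-Fit: [106] [106] [119] [106] [122] [108] [110] [117] [108] → 9 trucks.
9 parcels exceed 100 kg (half the capacity), and no two of those can share a truck, so at least 9 trucks are needed.
So 9 is already optimal.

0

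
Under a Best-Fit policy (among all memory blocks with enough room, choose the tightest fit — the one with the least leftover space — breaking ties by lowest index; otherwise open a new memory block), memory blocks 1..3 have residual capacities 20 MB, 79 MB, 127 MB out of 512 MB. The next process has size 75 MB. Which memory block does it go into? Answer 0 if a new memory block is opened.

Memory blocks with room: memory block 2 (79 MB), memory block 3 (127 MB).
Tightest fit is memory block 2 with 79 MB free.

2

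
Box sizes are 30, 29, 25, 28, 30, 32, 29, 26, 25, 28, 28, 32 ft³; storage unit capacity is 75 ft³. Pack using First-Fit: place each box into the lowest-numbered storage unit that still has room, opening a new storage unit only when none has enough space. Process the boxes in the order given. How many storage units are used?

30 ft³ → storage unit 1 (remaining 45 ft³)
29 ft³ → storage unit 1 (remaining 16 ft³)
25 ft³ → storage unit 2 (remaining 50 ft³)
28 ft³ → storage unit 2 (remaining 22 ft³)
30 ft³ → storage unit 3 (remaining 45 ft³)
32 ft³ → storage unit 3 (remaining 13 ft³)
29 ft³ → storage unit 4 (remaining 46 ft³)
26 ft³ → storage unit 4 (remaining 20 ft³)
25 ft³ → storage unit 5 (remaining 50 ft³)
28 ft³ → storage unit 5 (remaining 22 ft³)
28 ft³ → storage unit 6 (remaining 47 ft³)
32 ft³ → storage unit 6 (remaining 15 ft³)

6 storage units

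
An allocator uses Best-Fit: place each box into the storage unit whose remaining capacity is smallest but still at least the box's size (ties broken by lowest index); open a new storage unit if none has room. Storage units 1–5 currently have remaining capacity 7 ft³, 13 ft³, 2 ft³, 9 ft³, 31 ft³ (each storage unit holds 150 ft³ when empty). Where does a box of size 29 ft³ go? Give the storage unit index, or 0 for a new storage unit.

5

Storage units with room: storage unit 5 (31 ft³).
Tightest fit is storage unit 5 with 31 ft³ free.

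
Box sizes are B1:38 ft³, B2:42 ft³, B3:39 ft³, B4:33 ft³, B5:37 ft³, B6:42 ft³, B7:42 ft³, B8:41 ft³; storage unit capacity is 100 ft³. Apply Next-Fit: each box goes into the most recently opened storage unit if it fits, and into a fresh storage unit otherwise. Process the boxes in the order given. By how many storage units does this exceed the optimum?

Next-Fit: [38,42] [39,33] [37,42] [42,41] → 4 storage units.
Total size 314 ft³; any packing needs at least ⌈314/100⌉ = 4 storage units.
So 4 is already optimal.

0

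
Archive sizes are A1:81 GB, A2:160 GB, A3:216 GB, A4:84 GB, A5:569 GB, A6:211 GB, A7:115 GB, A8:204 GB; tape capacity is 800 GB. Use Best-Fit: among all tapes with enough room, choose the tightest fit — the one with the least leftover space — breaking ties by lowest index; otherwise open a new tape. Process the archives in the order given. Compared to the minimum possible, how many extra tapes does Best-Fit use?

0

Best-Fit: [81,160,216,84,115] [569,211] [204] → 3 tapes.
Total size 1640 GB; any packing needs at least ⌈1640/800⌉ = 3 tapes.
So 3 is already optimal.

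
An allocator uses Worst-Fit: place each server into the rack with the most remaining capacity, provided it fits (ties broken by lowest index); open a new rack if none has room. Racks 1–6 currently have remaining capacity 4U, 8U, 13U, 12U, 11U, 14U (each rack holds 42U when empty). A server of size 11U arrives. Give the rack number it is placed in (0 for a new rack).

Racks with room: rack 3 (13U), rack 4 (12U), rack 5 (11U), rack 6 (14U).
Most room is rack 6 with 14U free.

6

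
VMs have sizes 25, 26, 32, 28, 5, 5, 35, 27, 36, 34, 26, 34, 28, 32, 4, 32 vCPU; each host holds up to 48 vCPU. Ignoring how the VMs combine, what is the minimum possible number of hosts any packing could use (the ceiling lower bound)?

9 hosts

Total size = 25 + 26 + 32 + 28 + 5 + 5 + 35 + 27 + 36 + 34 + 26 + 34 + 28 + 32 + 4 + 32 = 409 vCPU.
⌈409 / 48⌉ = 9.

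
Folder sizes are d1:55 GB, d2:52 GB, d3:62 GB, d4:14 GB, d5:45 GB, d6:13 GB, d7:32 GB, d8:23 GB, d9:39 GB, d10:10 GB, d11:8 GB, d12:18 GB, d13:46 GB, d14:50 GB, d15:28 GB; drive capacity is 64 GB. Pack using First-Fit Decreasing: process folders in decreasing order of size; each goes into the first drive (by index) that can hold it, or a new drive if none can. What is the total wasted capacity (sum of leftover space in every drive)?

17

Sorted descending: 62, 55, 52, 50, 46, 45, 39, 32, 28, 23, 18, 14, 13, 10, 8.
62 GB → drive 1 (remaining 2 GB)
55 GB → drive 2 (remaining 9 GB)
52 GB → drive 3 (remaining 12 GB)
50 GB → drive 4 (remaining 14 GB)
46 GB → drive 5 (remaining 18 GB)
45 GB → drive 6 (remaining 19 GB)
39 GB → drive 7 (remaining 25 GB)
32 GB → drive 8 (remaining 32 GB)
28 GB → drive 8 (remaining 4 GB)
23 GB → drive 7 (remaining 2 GB)
18 GB → drive 5 (remaining 0 GB)
14 GB → drive 4 (remaining 0 GB)
13 GB → drive 6 (remaining 6 GB)
10 GB → drive 3 (remaining 2 GB)
8 GB → drive 2 (remaining 1 GB)
8 drives × 64 GB = 512 GB; used 495 GB; unused 17 GB.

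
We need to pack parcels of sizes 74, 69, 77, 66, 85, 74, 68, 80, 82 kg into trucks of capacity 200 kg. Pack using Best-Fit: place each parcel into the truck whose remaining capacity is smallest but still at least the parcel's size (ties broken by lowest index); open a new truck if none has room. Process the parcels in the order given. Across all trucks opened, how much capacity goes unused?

Put 74 kg in truck 1; 126 kg remain.
Put 69 kg in truck 1; 57 kg remain.
Put 77 kg in truck 2; 123 kg remain.
Put 66 kg in truck 2; 57 kg remain.
Put 85 kg in truck 3; 115 kg remain.
Put 74 kg in truck 3; 41 kg remain.
Put 68 kg in truck 4; 132 kg remain.
Put 80 kg in truck 4; 52 kg remain.
Put 82 kg in truck 5; 118 kg remain.
5 trucks × 200 kg = 1000 kg; used 675 kg; unused 325 kg.

325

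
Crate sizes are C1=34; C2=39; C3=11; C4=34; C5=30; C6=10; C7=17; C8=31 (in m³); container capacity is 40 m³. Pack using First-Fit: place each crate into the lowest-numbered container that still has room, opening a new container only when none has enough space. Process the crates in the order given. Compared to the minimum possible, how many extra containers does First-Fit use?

0

First-Fit: [34] [39] [11,10,17] [34] [30] [31] → 6 containers.
Total size 206 m³; any packing needs at least ⌈206/40⌉ = 6 containers.
So 6 is already optimal.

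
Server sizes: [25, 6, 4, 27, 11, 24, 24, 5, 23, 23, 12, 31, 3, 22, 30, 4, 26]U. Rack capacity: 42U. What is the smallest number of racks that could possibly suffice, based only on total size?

8 racks

Total size = 25 + 6 + 4 + 27 + 11 + 24 + 24 + 5 + 23 + 23 + 12 + 31 + 3 + 22 + 30 + 4 + 26 = 300U.
⌈300 / 42⌉ = 8.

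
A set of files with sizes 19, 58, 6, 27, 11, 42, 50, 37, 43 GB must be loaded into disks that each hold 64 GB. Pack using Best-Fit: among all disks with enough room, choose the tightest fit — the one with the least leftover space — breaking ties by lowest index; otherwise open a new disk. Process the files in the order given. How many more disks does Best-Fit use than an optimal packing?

Best-Fit: [19,27,11] [58,6] [42] [50] [37] [43] → 6 disks.
Total size 293 GB; any packing needs at least ⌈293/64⌉ = 5 disks.
An optimal packing achieves that bound: [58,6] [50,11] [43,19] [42] [37,27] → 5 disks.
Excess: 6 − 5 = 1.

1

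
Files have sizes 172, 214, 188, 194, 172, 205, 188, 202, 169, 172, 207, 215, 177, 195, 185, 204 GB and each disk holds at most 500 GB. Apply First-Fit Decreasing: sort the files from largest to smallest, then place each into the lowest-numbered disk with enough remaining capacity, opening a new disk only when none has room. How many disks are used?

8 disks

Sorted descending: 215, 214, 207, 205, 204, 202, 195, 194, 188, 188, 185, 177, 172, 172, 172, 169.
215 GB → disk 1 (remaining 285 GB)
214 GB → disk 1 (remaining 71 GB)
207 GB → disk 2 (remaining 293 GB)
205 GB → disk 2 (remaining 88 GB)
204 GB → disk 3 (remaining 296 GB)
202 GB → disk 3 (remaining 94 GB)
195 GB → disk 4 (remaining 305 GB)
194 GB → disk 4 (remaining 111 GB)
188 GB → disk 5 (remaining 312 GB)
188 GB → disk 5 (remaining 124 GB)
185 GB → disk 6 (remaining 315 GB)
177 GB → disk 6 (remaining 138 GB)
172 GB → disk 7 (remaining 328 GB)
172 GB → disk 7 (remaining 156 GB)
172 GB → disk 8 (remaining 328 GB)
169 GB → disk 8 (remaining 159 GB)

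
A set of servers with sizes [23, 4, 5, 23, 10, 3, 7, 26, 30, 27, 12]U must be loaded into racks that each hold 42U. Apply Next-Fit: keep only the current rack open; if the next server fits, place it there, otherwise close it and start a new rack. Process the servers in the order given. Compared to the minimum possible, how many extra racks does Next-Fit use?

0

Next-Fit: [23,4,5] [23,10,3] [7,26] [30] [27,12] → 5 racks.
Total size 170U; any packing needs at least ⌈170/42⌉ = 5 racks.
So 5 is already optimal.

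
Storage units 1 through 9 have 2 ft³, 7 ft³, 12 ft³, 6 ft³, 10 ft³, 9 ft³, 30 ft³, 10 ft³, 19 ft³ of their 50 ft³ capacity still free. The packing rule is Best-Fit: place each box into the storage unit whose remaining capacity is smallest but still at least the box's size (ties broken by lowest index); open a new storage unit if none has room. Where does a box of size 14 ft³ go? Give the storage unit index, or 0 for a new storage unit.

Storage units with room: storage unit 7 (30 ft³), storage unit 9 (19 ft³).
Tightest fit is storage unit 9 with 19 ft³ free.

9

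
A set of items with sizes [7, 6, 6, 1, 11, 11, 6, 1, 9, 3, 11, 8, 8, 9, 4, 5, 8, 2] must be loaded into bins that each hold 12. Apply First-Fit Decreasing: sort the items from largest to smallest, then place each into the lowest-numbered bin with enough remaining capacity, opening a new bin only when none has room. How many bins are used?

11

Sorted descending: 11, 11, 11, 9, 9, 8, 8, 8, 7, 6, 6, 6, 5, 4, 3, 2, 1, 1.
bin 1: place 11, 1 left
bin 2: place 11, 1 left
bin 3: place 11, 1 left
bin 4: place 9, 3 left
bin 5: place 9, 3 left
bin 6: place 8, 4 left
bin 7: place 8, 4 left
bin 8: place 8, 4 left
bin 9: place 7, 5 left
bin 10: place 6, 6 left
bin 10: place 6, 0 left
bin 11: place 6, 6 left
bin 9: place 5, 0 left
bin 6: place 4, 0 left
bin 4: place 3, 0 left
bin 5: place 2, 1 left
bin 1: place 1, 0 left
bin 2: place 1, 0 left
Final bins: [11,1] [11,1] [11] [9,3] [9,2] [8,4] [8] [8] [7,5] [6,6] [6].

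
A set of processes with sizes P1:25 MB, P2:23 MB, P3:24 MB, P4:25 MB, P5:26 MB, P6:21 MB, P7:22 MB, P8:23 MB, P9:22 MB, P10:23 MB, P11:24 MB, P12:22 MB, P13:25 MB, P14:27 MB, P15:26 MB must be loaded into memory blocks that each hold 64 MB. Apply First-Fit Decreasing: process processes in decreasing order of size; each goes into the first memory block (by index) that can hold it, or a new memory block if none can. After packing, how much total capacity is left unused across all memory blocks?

154

Sorted descending: 27, 26, 26, 25, 25, 25, 24, 24, 23, 23, 23, 22, 22, 22, 21.
Put 27 MB in memory block 1; 37 MB remain.
Put 26 MB in memory block 1; 11 MB remain.
Put 26 MB in memory block 2; 38 MB remain.
Put 25 MB in memory block 2; 13 MB remain.
Put 25 MB in memory block 3; 39 MB remain.
Put 25 MB in memory block 3; 14 MB remain.
Put 24 MB in memory block 4; 40 MB remain.
Put 24 MB in memory block 4; 16 MB remain.
Put 23 MB in memory block 5; 41 MB remain.
Put 23 MB in memory block 5; 18 MB remain.
Put 23 MB in memory block 6; 41 MB remain.
Put 22 MB in memory block 6; 19 MB remain.
Put 22 MB in memory block 7; 42 MB remain.
Put 22 MB in memory block 7; 20 MB remain.
Put 21 MB in memory block 8; 43 MB remain.
8 memory blocks × 64 MB = 512 MB; used 358 MB; unused 154 MB.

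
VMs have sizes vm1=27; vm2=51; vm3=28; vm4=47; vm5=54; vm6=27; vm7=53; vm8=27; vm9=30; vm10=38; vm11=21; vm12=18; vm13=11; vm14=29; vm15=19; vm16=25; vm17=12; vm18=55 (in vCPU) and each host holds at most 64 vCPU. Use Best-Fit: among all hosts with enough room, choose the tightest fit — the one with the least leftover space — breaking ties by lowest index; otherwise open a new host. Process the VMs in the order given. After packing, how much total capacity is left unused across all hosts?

132

vm1 (27 vCPU) → host 1 (remaining 37 vCPU)
vm2 (51 vCPU) → host 2 (remaining 13 vCPU)
vm3 (28 vCPU) → host 1 (remaining 9 vCPU)
vm4 (47 vCPU) → host 3 (remaining 17 vCPU)
vm5 (54 vCPU) → host 4 (remaining 10 vCPU)
vm6 (27 vCPU) → host 5 (remaining 37 vCPU)
vm7 (53 vCPU) → host 6 (remaining 11 vCPU)
vm8 (27 vCPU) → host 5 (remaining 10 vCPU)
vm9 (30 vCPU) → host 7 (remaining 34 vCPU)
vm10 (38 vCPU) → host 8 (remaining 26 vCPU)
vm11 (21 vCPU) → host 8 (remaining 5 vCPU)
vm12 (18 vCPU) → host 7 (remaining 16 vCPU)
vm13 (11 vCPU) → host 6 (remaining 0 vCPU)
vm14 (29 vCPU) → host 9 (remaining 35 vCPU)
vm15 (19 vCPU) → host 9 (remaining 16 vCPU)
vm16 (25 vCPU) → host 10 (remaining 39 vCPU)
vm17 (12 vCPU) → host 2 (remaining 1 vCPU)
vm18 (55 vCPU) → host 11 (remaining 9 vCPU)
11 hosts × 64 vCPU = 704 vCPU; used 572 vCPU; unused 132 vCPU.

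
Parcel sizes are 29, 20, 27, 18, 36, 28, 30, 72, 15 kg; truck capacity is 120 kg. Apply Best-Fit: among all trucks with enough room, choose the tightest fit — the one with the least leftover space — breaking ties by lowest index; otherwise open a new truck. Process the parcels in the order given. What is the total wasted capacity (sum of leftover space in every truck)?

Put 29 kg in truck 1; 91 kg remain.
Put 20 kg in truck 1; 71 kg remain.
Put 27 kg in truck 1; 44 kg remain.
Put 18 kg in truck 1; 26 kg remain.
Put 36 kg in truck 2; 84 kg remain.
Put 28 kg in truck 2; 56 kg remain.
Put 30 kg in truck 2; 26 kg remain.
Put 72 kg in truck 3; 48 kg remain.
Put 15 kg in truck 1; 11 kg remain.
3 trucks × 120 kg = 360 kg; used 275 kg; unused 85 kg.

85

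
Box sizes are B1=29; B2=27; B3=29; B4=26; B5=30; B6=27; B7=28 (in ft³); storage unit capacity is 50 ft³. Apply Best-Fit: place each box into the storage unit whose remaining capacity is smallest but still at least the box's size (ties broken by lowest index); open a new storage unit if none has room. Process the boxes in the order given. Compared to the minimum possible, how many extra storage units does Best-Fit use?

0

Best-Fit: [29] [27] [29] [26] [30] [27] [28] → 7 storage units.
7 boxes exceed 25 ft³ (half the capacity), and no two of those can share a storage unit, so at least 7 storage units are needed.
So 7 is already optimal.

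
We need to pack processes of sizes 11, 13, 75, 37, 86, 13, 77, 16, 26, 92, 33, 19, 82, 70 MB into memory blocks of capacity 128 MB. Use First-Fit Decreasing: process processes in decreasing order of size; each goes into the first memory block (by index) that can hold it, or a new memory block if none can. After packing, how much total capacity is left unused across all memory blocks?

Sorted descending: 92, 86, 82, 77, 75, 70, 37, 33, 26, 19, 16, 13, 13, 11.
Put 92 MB in memory block 1; 36 MB remain.
Put 86 MB in memory block 2; 42 MB remain.
Put 82 MB in memory block 3; 46 MB remain.
Put 77 MB in memory block 4; 51 MB remain.
Put 75 MB in memory block 5; 53 MB remain.
Put 70 MB in memory block 6; 58 MB remain.
Put 37 MB in memory block 2; 5 MB remain.
Put 33 MB in memory block 1; 3 MB remain.
Put 26 MB in memory block 3; 20 MB remain.
Put 19 MB in memory block 3; 1 MB remain.
Put 16 MB in memory block 4; 35 MB remain.
Put 13 MB in memory block 4; 22 MB remain.
Put 13 MB in memory block 4; 9 MB remain.
Put 11 MB in memory block 5; 42 MB remain.
6 memory blocks × 128 MB = 768 MB; used 650 MB; unused 118 MB.

118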